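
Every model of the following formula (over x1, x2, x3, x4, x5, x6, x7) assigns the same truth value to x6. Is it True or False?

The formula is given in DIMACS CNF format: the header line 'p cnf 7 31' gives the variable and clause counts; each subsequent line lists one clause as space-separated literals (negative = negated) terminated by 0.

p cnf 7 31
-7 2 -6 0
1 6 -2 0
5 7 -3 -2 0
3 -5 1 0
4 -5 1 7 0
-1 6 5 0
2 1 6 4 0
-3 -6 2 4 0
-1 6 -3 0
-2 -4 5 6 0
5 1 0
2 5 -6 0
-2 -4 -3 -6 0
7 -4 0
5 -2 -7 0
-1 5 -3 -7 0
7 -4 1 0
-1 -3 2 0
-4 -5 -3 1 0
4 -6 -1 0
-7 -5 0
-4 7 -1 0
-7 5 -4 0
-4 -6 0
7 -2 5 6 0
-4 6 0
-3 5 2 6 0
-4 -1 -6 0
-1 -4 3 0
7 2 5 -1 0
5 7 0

Suppose x6 = True.
From the singleton clause (¬x4), x4 = False.
From the singleton clause (¬x1), x1 = False.
From the singleton clause (x5), x5 = True.
From the singleton clause (x3), x3 = True.
From the singleton clause (x7), x7 = True.
Now (¬x7) is unsatisfied and unit — conflict.
So every satisfying assignment has x6 = False.

False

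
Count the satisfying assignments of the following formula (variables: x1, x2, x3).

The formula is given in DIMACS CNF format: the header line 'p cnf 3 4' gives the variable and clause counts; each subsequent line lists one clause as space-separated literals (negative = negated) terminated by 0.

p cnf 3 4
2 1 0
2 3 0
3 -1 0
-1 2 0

There are 2^3 = 8 truth assignments over (x1, x2, x3).
Split on x1. With x1 = True, the clauses containing x1 are satisfied and ¬x1 drops from the rest; 1 of the 2^2 = 4 assignments to the other variables satisfy what remains.
With x1 = False, by the same count on the reduced clause set, 2 assignments work.
(One model: x1=F, x2=T, x3=F.)
Total: 1 + 2 = 3.

3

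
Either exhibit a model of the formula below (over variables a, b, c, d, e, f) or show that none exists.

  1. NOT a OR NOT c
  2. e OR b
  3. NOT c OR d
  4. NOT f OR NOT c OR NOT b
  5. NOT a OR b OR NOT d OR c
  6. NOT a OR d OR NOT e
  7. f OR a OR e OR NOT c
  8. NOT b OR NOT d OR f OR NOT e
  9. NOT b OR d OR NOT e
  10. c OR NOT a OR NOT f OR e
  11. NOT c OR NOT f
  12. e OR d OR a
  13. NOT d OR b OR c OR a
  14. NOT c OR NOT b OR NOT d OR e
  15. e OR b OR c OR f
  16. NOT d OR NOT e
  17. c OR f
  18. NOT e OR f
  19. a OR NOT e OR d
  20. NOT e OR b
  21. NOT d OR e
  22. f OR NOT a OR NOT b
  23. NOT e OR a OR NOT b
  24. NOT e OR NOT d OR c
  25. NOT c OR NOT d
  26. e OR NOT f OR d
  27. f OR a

UNSATISFIABLE

Try a = false.
From the singleton clause (f), f = true.
From the singleton clause (NOT c), c = false.
Try e = true.
From the singleton clause (NOT d), d = false.
But (d) is also a unit clause — contradiction.
That branch fails; take e = false instead.
From the singleton clause (b), b = true.
From the singleton clause (d), d = true.
But (NOT d) is also a unit clause — contradiction.
Either choice for e ends in contradiction.
That branch fails; take a = true instead.
From the singleton clause (NOT c), c = false.
From the singleton clause (f), f = true.
From the singleton clause (e), e = true.
From the singleton clause (d), d = true.
But (NOT d) is also a unit clause — contradiction.
Either choice for a ends in contradiction.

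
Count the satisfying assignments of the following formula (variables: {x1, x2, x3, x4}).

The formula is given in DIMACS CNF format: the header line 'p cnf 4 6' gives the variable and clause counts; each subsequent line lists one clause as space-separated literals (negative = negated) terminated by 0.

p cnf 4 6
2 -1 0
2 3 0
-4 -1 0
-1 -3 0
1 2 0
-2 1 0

There are 2^4 = 16 truth assignments over (x1, x2, x3, x4).
Check each against the 6 clauses (columns in the order x1, x2, x3, x4):
  F F F F  ✗ fails (x2 ∨ x3)
  F F F T  ✗ fails (x2 ∨ x3)
  F F T F  ✗ fails (x1 ∨ x2)
  F F T T  ✗ fails (x1 ∨ x2)
  F T F F  ✗ fails (¬x2 ∨ x1)
  F T F T  ✗ fails (¬x2 ∨ x1)
  F T T F  ✗ fails (¬x2 ∨ x1)
  F T T T  ✗ fails (¬x2 ∨ x1)
  T F F F  ✗ fails (x2 ∨ ¬x1)
  T F F T  ✗ fails (x2 ∨ ¬x1)
  T F T F  ✗ fails (x2 ∨ ¬x1)
  T F T T  ✗ fails (x2 ∨ ¬x1)
  T T F F  ✓ satisfies all
  T T F T  ✗ fails (¬x4 ∨ ¬x1)
  T T T F  ✗ fails (¬x1 ∨ ¬x3)
  T T T T  ✗ fails (¬x4 ∨ ¬x1)
1 of the 16 rows is a model.

1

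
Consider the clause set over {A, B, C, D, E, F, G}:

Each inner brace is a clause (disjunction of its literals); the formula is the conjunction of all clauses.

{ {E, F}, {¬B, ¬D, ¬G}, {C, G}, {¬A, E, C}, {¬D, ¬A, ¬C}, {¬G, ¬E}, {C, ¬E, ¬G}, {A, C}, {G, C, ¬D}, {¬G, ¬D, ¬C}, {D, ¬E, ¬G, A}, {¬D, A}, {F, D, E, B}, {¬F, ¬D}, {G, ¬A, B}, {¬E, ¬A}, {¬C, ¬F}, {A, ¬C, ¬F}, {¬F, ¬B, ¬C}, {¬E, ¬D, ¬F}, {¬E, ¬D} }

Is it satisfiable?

Try E = True.
(¬G) alone gives G = False.
(C) alone gives C = True.
(¬A) alone gives A = False.
(¬D) alone gives D = False.
(¬F) alone gives F = False.
No clause remains; B is free.
A satisfying assignment: A: False, B: False, C: True, D: False, E: True, F: False, G: False.

Yes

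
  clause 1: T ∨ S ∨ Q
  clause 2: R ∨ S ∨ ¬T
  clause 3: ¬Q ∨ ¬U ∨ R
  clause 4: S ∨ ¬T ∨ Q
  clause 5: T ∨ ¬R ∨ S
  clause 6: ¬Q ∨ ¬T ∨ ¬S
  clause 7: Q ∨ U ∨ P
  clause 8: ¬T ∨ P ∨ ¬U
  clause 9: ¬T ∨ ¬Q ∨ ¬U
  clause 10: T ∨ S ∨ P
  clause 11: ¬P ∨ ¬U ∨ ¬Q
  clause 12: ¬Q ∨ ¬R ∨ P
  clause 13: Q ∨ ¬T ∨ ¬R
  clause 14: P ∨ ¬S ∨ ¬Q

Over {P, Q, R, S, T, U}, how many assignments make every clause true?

12

There are 2^6 = 64 truth assignments over (P, Q, R, S, T, U).
Split on R. With R = True, the clauses containing R are satisfied and ¬R drops from the rest; 5 of the 2^5 = 32 assignments to the other variables satisfy what remains.
With R = False, by the same count on the reduced clause set, 7 assignments work.
Total: 5 + 7 = 12.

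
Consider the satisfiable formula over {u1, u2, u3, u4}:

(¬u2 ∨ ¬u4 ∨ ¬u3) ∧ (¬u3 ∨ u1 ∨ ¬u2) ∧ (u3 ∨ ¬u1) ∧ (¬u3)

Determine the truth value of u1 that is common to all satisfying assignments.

Suppose u1 = True.
From the singleton clause (u3), u3 = True.
That conflicts with the unit clause (¬u3).
So every satisfying assignment has u1 = False.

False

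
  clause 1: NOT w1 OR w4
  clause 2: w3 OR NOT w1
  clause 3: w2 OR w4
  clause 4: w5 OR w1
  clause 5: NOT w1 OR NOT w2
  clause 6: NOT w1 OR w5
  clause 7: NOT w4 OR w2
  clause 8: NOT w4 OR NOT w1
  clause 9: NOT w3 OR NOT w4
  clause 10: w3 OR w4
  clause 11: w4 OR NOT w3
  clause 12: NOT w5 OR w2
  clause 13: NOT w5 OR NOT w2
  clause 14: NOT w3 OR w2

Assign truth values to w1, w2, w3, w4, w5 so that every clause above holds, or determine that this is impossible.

Branch on w1: set w1 = false.
Unit clause (w5) forces w5 = true.
Unit clause (w2) forces w2 = true.
But (NOT w2) is also a unit clause — contradiction.
So w1 must be the other value — set w1 = true.
Unit clause (w4) forces w4 = true.
But (NOT w4) is also a unit clause — contradiction.
Neither w1 = true nor w1 = false works.

UNSATISFIABLE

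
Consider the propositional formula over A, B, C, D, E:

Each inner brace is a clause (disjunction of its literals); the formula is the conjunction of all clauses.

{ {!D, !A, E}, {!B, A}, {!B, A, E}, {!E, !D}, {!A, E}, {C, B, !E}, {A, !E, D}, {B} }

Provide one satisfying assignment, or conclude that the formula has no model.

A=true, B=true, C=true, D=false, E=true

(B) alone gives B = true.
(A) alone gives A = true.
(E) alone gives E = true.
(!D) alone gives D = false.
No clause remains; C is free.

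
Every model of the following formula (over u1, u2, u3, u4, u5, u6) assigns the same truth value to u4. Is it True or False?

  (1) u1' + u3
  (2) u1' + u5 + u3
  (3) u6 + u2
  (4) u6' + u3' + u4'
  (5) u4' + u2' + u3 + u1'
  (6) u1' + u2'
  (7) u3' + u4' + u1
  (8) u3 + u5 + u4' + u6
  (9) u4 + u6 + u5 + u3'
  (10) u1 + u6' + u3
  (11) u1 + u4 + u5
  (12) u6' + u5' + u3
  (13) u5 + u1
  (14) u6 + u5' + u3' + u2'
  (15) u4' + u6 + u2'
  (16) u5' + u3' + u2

False

Suppose u4 = 1.
Try u1 = 0.
The clause (u3') is unit, so u3 = 0.
The clause (u6') is unit, so u6 = 0.
The clause (u2) is unit, so u2 = 1.
But (u2') is also a unit clause — contradiction.
Undo u1 and try u1 = 1.
The clause (u3) is unit, so u3 = 1.
The clause (u6') is unit, so u6 = 0.
The clause (u2) is unit, so u2 = 1.
But (u2') is also a unit clause — contradiction.
Neither u1 = 1 nor u1 = 0 works.
So every satisfying assignment has u4 = False.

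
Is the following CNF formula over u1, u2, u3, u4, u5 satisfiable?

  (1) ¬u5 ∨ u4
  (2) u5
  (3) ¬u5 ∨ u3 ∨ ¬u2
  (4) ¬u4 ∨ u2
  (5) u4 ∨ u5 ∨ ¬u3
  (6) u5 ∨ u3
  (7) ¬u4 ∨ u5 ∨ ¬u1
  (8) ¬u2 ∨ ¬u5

The clause (u5) is unit, so u5 = True.
The clause (u4) is unit, so u4 = True.
The clause (u2) is unit, so u2 = True.
That conflicts with the unit clause (¬u2).
No assignment satisfies every clause.

Unsatisfiable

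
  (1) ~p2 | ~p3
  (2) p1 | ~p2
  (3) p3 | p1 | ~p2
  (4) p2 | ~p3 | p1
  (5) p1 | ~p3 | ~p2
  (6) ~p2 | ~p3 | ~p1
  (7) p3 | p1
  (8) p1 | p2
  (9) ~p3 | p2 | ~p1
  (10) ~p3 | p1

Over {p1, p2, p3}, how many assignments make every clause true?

2

There are 2^3 = 8 truth assignments over (p1, p2, p3).
Check each against the 10 clauses (columns in the order p1, p2, p3):
  F F F  ✗ fails (p3 | p1)
  F F T  ✗ fails (p2 | ~p3 | p1)
  F T F  ✗ fails (p1 | ~p2)
  F T T  ✗ fails (~p2 | ~p3)
  T F F  ✓ satisfies all
  T F T  ✗ fails (~p3 | p2 | ~p1)
  T T F  ✓ satisfies all
  T T T  ✗ fails (~p2 | ~p3)
2 of the 8 rows are models.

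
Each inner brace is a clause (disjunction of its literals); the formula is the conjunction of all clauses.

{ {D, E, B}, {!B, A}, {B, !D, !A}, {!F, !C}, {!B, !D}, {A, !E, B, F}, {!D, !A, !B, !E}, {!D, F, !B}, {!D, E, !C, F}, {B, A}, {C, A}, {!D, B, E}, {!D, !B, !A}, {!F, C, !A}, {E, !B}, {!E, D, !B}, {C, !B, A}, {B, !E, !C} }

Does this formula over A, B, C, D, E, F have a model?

Case B = false:
From the singleton clause (A), A = true.
From the singleton clause (!D), D = false.
From the singleton clause (E), E = true.
From the singleton clause (!C), C = false.
From the singleton clause (!F), F = false.
All clauses are satisfied.
A satisfying assignment: A ↦ true; B ↦ false; C ↦ false; D ↦ false; E ↦ true; F ↦ false.

Satisfiable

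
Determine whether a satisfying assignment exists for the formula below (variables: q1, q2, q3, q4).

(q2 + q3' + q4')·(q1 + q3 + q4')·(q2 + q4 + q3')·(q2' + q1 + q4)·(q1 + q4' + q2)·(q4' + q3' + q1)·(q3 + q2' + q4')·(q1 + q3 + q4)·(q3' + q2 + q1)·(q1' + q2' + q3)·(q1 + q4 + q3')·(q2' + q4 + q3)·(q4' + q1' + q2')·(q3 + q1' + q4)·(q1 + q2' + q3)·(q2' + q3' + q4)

Yes

Case q2 = 0:
Case q3 = 0:
Case q1 = 1:
Unit clause (q4) forces q4 = 1.
This assignment satisfies each clause.
A satisfying assignment: q1 ↦ 1, q2 ↦ 0, q3 ↦ 0, q4 ↦ 1.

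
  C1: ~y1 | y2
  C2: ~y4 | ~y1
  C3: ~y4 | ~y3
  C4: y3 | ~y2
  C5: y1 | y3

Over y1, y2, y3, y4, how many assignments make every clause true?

There are 2^4 = 16 truth assignments over (y1, y2, y3, y4).
Check each against the 5 clauses (columns in the order y1, y2, y3, y4):
  F F F F  ✗ fails (y1 | y3)
  F F F T  ✗ fails (y1 | y3)
  F F T F  ✓ satisfies all
  F F T T  ✗ fails (~y4 | ~y3)
  F T F F  ✗ fails (y3 | ~y2)
  F T F T  ✗ fails (y3 | ~y2)
  F T T F  ✓ satisfies all
  F T T T  ✗ fails (~y4 | ~y3)
  T F F F  ✗ fails (~y1 | y2)
  T F F T  ✗ fails (~y1 | y2)
  T F T F  ✗ fails (~y1 | y2)
  T F T T  ✗ fails (~y1 | y2)
  T T F F  ✗ fails (y3 | ~y2)
  T T F T  ✗ fails (~y4 | ~y1)
  T T T F  ✓ satisfies all
  T T T T  ✗ fails (~y4 | ~y1)
3 of the 16 rows are models.

3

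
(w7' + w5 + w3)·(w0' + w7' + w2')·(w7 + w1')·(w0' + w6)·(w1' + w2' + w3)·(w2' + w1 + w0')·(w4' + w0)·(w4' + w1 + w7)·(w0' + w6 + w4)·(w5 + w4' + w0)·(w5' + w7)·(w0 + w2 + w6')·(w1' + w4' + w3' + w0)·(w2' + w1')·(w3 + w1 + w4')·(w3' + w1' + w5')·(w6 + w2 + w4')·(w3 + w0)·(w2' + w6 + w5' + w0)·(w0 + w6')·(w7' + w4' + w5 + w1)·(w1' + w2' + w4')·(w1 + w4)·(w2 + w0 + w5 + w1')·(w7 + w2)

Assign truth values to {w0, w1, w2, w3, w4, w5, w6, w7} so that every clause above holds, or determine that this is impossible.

w0=1, w1=1, w2=0, w3=1, w4=1, w5=0, w6=1, w7=1

Case w7 = 1:
Case w5 = 0:
From the singleton clause (w3), w3 = 1.
Case w0 = 1:
From the singleton clause (w2'), w2 = 0.
From the singleton clause (w6), w6 = 1.
Case w4 = 1:
From the singleton clause (w1), w1 = 1.
This assignment satisfies each clause.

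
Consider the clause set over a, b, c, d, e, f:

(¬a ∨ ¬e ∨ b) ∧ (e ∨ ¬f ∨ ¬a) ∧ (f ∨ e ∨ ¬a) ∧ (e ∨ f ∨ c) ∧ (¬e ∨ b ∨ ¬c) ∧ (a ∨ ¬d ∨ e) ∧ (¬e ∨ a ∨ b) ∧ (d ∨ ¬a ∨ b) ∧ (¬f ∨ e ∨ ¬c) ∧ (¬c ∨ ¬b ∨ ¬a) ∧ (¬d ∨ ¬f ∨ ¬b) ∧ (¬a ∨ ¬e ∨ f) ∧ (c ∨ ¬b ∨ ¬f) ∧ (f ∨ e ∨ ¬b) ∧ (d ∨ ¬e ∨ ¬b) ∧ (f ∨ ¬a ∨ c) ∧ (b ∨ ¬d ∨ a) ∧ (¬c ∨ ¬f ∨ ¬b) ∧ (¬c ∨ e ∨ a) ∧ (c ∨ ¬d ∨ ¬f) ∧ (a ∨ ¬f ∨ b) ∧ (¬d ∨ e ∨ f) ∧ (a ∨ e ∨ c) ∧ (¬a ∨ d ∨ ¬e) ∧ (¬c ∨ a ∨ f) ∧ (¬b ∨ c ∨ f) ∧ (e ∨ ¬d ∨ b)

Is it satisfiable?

No

Suppose a = False.
Suppose d = False.
Suppose e = False.
Unit clause (¬c) forces c = False.
But (c) is also a unit clause — contradiction.
Undo e and try e = True.
Unit clause (b) forces b = True.
But (¬b) is also a unit clause — contradiction.
Neither e = True nor e = False works.
Undo d and try d = True.
Unit clause (e) forces e = True.
Unit clause (b) forces b = True.
Unit clause (¬f) forces f = False.
Unit clause (¬c) forces c = False.
But (c) is also a unit clause — contradiction.
Neither d = True nor d = False works.
Undo a and try a = True.
Suppose e = False.
Unit clause (¬f) forces f = False.
But (f) is also a unit clause — contradiction.
Undo e and try e = True.
Unit clause (b) forces b = True.
Unit clause (¬c) forces c = False.
Unit clause (f) forces f = True.
But (¬f) is also a unit clause — contradiction.
Neither e = True nor e = False works.
Neither a = True nor a = False works.
No assignment satisfies every clause.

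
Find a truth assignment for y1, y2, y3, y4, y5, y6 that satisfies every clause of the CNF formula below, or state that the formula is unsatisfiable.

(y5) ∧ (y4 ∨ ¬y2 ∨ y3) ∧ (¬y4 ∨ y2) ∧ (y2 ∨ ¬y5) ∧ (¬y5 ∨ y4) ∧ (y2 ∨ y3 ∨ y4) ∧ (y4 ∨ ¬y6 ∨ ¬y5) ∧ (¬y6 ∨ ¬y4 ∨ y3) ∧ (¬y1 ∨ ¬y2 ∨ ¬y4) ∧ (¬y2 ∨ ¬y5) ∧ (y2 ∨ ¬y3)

UNSATISFIABLE

(y5) alone gives y5 = True.
(y2) alone gives y2 = True.
That conflicts with the unit clause (¬y2).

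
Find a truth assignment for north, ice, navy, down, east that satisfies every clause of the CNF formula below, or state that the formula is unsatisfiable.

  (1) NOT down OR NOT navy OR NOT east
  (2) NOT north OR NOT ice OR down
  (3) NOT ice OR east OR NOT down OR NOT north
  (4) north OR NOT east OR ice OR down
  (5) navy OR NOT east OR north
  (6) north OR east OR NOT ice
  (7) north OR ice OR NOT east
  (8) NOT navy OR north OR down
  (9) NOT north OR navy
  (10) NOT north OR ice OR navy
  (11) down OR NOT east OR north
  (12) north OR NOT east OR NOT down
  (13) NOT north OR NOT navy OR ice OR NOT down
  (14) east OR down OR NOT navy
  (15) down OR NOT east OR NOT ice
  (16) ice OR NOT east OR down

north: false,  ice: false,  navy: false,  down: false,  east: false

Case north = false:
Case navy = false:
Unit clause (NOT east) forces east = false.
Unit clause (NOT ice) forces ice = false.
Every clause is now satisfied; down is unconstrained.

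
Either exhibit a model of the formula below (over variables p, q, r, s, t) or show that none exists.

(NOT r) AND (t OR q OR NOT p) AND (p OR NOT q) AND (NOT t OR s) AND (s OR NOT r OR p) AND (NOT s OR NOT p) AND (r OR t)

From the singleton clause (NOT r), r = false.
From the singleton clause (t), t = true.
From the singleton clause (s), s = true.
From the singleton clause (NOT p), p = false.
From the singleton clause (NOT q), q = false.
All clauses are satisfied.

p: false, q: false, r: false, s: true, t: true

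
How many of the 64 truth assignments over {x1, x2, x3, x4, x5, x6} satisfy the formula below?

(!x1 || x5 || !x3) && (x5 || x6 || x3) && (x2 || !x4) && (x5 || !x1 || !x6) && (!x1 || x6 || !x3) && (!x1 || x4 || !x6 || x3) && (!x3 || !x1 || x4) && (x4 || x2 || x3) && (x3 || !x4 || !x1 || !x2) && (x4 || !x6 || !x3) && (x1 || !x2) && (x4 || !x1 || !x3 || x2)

4

There are 2^6 = 64 truth assignments over (x1, x2, x3, x4, x5, x6).
Split on x5. With x5 = true, the clauses containing x5 are satisfied and !x5 drops from the rest; 3 of the 2^5 = 32 assignments to the other variables satisfy what remains.
With x5 = false, by the same count on the reduced clause set, 1 assignment works.
(One model: x1=F, x2=F, x3=T, x4=F, x5=F, x6=F.)
Total: 3 + 1 = 4.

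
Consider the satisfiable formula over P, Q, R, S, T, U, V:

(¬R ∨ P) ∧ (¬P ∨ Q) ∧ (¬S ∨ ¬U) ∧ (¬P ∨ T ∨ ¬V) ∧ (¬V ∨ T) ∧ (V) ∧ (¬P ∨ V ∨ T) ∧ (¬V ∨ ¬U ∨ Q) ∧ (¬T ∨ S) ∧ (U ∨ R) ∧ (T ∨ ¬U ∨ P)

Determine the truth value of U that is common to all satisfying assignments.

Suppose U = True.
(¬S) alone gives S = False.
(V) alone gives V = True.
(T) alone gives T = True.
That conflicts with the unit clause (¬T).
So every satisfying assignment has U = False.

False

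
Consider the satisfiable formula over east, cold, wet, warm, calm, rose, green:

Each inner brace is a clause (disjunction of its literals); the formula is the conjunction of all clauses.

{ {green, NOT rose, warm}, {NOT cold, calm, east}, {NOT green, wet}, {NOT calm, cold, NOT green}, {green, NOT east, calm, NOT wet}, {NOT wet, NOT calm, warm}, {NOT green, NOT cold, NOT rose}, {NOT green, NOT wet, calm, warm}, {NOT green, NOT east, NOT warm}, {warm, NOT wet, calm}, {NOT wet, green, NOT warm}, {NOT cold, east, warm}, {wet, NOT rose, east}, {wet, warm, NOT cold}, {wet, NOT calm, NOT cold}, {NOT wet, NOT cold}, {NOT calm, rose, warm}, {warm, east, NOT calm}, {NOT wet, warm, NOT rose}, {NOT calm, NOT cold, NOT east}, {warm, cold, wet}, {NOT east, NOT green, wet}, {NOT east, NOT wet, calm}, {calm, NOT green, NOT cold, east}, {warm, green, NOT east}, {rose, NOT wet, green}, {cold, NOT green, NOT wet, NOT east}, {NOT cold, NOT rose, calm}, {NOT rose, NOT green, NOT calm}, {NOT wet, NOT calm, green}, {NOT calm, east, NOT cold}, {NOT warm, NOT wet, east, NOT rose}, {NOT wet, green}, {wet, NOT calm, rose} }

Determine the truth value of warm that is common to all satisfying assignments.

True

Suppose warm = false.
Branch on green: set green = true.
Unit clause (wet) forces wet = true.
Unit clause (NOT calm) forces calm = false.
But (calm) is also a unit clause — contradiction.
Undo green and try green = false.
Unit clause (NOT rose) forces rose = false.
Unit clause (NOT calm) forces calm = false.
Unit clause (NOT wet) forces wet = false.
Unit clause (NOT cold) forces cold = false.
But (cold) is also a unit clause — contradiction.
Either choice for green ends in contradiction.
So every satisfying assignment has warm = True.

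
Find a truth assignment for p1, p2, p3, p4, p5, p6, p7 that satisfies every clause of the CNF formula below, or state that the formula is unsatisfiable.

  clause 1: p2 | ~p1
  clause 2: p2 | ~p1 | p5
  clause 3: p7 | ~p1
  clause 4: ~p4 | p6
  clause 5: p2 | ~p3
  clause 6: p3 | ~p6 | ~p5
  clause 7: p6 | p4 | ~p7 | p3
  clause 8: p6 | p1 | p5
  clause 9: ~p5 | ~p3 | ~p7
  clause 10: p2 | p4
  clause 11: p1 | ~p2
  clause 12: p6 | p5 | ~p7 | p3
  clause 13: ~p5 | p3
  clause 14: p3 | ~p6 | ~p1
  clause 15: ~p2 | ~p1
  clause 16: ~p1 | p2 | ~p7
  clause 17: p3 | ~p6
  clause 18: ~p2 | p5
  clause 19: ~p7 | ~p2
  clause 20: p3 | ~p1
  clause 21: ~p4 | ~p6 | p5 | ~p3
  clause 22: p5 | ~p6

Try p2 = 1.
The clause (p1) is unit, so p1 = 1.
Now (~p1) is unsatisfied and unit — conflict.
That branch fails; take p2 = 0 instead.
The clause (~p1) is unit, so p1 = 0.
The clause (~p3) is unit, so p3 = 0.
The clause (p4) is unit, so p4 = 1.
The clause (p6) is unit, so p6 = 1.
Now (~p6) is unsatisfied and unit — conflict.
Both values of p2 lead to a conflict.

UNSATISFIABLE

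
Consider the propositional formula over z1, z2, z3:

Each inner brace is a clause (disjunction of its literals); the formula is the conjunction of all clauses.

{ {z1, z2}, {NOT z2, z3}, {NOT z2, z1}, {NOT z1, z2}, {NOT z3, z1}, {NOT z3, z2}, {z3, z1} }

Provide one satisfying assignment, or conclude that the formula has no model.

z1: true,  z2: true,  z3: true

Suppose z1 = true.
Unit clause (z2) forces z2 = true.
Unit clause (z3) forces z3 = true.
Every clause now holds.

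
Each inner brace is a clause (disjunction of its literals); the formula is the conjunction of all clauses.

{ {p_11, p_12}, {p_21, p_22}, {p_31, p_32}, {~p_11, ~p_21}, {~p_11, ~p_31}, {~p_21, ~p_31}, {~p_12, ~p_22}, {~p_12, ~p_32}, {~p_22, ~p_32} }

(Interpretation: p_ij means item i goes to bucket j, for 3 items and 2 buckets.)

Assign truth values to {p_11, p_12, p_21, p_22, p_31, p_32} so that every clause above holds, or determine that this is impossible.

Case p_11 = 1:
From the singleton clause (~p_21), p_21 = 0.
From the singleton clause (p_22), p_22 = 1.
From the singleton clause (~p_31), p_31 = 0.
From the singleton clause (p_32), p_32 = 1.
But (~p_32) is also a unit clause — contradiction.
Backtrack on p_11: now try p_11 = 0.
From the singleton clause (p_12), p_12 = 1.
From the singleton clause (~p_22), p_22 = 0.
From the singleton clause (p_21), p_21 = 1.
From the singleton clause (~p_31), p_31 = 0.
From the singleton clause (p_32), p_32 = 1.
But (~p_32) is also a unit clause — contradiction.
Both values of p_11 lead to a conflict.

UNSATISFIABLE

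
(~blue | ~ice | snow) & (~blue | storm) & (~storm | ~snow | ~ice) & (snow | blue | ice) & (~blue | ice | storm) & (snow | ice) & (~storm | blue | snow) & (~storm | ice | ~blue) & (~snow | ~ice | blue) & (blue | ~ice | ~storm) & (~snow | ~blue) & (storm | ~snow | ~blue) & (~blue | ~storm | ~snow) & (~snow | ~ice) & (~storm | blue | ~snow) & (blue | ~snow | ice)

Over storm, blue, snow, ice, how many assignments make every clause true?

1

There are 2^4 = 16 truth assignments over (storm, blue, snow, ice).
Check each against the 16 clauses (columns in the order storm, blue, snow, ice):
  F F F F  ✗ fails (snow | blue | ice)
  F F F T  ✓ satisfies all
  F F T F  ✗ fails (blue | ~snow | ice)
  F F T T  ✗ fails (~snow | ~ice | blue)
  F T F F  ✗ fails (~blue | storm)
  F T F T  ✗ fails (~blue | ~ice | snow)
  F T T F  ✗ fails (~blue | storm)
  F T T T  ✗ fails (~blue | storm)
  T F F F  ✗ fails (snow | blue | ice)
  T F F T  ✗ fails (~storm | blue | snow)
  T F T F  ✗ fails (~storm | blue | ~snow)
  T F T T  ✗ fails (~storm | ~snow | ~ice)
  T T F F  ✗ fails (snow | ice)
  T T F T  ✗ fails (~blue | ~ice | snow)
  T T T F  ✗ fails (~storm | ice | ~blue)
  T T T T  ✗ fails (~storm | ~snow | ~ice)
1 of the 16 rows is a model.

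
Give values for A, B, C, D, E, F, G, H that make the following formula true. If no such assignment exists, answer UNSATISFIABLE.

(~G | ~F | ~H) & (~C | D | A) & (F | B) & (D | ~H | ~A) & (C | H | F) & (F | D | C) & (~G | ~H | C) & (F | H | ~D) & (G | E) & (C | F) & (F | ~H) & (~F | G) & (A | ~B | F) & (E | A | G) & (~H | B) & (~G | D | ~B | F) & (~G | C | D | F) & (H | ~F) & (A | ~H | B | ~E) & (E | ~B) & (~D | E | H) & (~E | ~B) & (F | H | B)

UNSATISFIABLE

Branch on F: set F = 1.
Unit clause (G) forces G = 1.
Unit clause (~H) forces H = 0.
But (H) is also a unit clause — contradiction.
That branch fails; take F = 0 instead.
Unit clause (B) forces B = 1.
Unit clause (C) forces C = 1.
Unit clause (~H) forces H = 0.
Unit clause (~D) forces D = 0.
Unit clause (A) forces A = 1.
Unit clause (~G) forces G = 0.
Unit clause (E) forces E = 1.
But (~E) is also a unit clause — contradiction.
Neither F = 1 nor F = 0 works.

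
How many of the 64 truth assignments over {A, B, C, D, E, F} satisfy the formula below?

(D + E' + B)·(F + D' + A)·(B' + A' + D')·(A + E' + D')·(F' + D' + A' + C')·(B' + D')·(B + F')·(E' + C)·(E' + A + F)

There are 2^6 = 64 truth assignments over (A, B, C, D, E, F).
Split on C. With C = 1, the clauses containing C are satisfied and C' drops from the rest; 11 of the 2^5 = 32 assignments to the other variables satisfy what remains.
With C = 0, by the same count on the reduced clause set, 7 assignments work.
(One model: A=F, B=F, C=F, D=F, E=F, F=F.)
Total: 11 + 7 = 18.

18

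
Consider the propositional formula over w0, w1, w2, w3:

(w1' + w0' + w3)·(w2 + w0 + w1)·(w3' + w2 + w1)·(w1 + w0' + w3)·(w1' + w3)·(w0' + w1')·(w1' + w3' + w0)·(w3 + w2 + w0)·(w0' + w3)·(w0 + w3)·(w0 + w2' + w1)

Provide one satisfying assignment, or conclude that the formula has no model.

Suppose w1 = 0.
Suppose w2 = 1.
From the singleton clause (w0), w0 = 1.
From the singleton clause (w3), w3 = 1.
Every clause now holds.

w0 ↦ 1, w1 ↦ 0, w2 ↦ 1, w3 ↦ 1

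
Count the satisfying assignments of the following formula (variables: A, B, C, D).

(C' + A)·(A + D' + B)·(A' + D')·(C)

There are 2^4 = 16 truth assignments over (A, B, C, D).
Check each against the 4 clauses (columns in the order A, B, C, D):
  F F F F  ✗ fails (C)
  F F F T  ✗ fails (A + D' + B)
  F F T F  ✗ fails (C' + A)
  F F T T  ✗ fails (C' + A)
  F T F F  ✗ fails (C)
  F T F T  ✗ fails (C)
  F T T F  ✗ fails (C' + A)
  F T T T  ✗ fails (C' + A)
  T F F F  ✗ fails (C)
  T F F T  ✗ fails (A' + D')
  T F T F  ✓ satisfies all
  T F T T  ✗ fails (A' + D')
  T T F F  ✗ fails (C)
  T T F T  ✗ fails (A' + D')
  T T T F  ✓ satisfies all
  T T T T  ✗ fails (A' + D')
2 of the 16 rows are models.

2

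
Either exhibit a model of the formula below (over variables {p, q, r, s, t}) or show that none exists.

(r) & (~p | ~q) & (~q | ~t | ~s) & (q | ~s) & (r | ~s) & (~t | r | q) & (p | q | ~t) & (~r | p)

Unit clause (r) forces r = 1.
Unit clause (p) forces p = 1.
Unit clause (~q) forces q = 0.
Unit clause (~s) forces s = 0.
Every clause is now satisfied; t is unconstrained.

p ↦ 1; q ↦ 0; r ↦ 1; s ↦ 0; t ↦ 1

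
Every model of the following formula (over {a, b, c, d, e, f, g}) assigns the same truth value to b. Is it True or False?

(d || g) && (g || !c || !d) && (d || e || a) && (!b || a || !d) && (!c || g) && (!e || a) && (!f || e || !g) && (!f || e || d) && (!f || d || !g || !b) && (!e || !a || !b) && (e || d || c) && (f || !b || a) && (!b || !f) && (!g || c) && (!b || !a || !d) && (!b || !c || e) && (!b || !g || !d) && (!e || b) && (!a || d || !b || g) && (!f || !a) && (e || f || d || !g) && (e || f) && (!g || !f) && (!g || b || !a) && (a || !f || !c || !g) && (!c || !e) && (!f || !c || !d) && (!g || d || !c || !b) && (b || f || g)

Suppose b = true.
The clause (!f) is unit, so f = false.
The clause (a) is unit, so a = true.
The clause (!e) is unit, so e = false.
Now (e) is unsatisfied and unit — conflict.
So every satisfying assignment has b = False.

False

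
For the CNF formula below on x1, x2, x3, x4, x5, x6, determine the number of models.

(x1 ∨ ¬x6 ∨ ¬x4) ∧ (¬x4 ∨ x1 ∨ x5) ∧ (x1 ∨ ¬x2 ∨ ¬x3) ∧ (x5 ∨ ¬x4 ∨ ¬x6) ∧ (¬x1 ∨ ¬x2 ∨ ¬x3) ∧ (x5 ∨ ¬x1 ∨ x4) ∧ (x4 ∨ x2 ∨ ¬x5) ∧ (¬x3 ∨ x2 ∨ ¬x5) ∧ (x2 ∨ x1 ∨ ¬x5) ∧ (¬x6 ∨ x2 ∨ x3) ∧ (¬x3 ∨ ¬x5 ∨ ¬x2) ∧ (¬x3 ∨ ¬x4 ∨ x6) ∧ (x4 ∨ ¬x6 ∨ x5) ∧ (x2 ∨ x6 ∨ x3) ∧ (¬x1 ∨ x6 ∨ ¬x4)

8

There are 2^6 = 64 truth assignments over (x1, x2, x3, x4, x5, x6).
Split on x5. With x5 = True, the clauses containing x5 are satisfied and ¬x5 drops from the rest; 6 of the 2^5 = 32 assignments to the other variables satisfy what remains.
With x5 = False, by the same count on the reduced clause set, 2 assignments work.
(One model: x1=F, x2=F, x3=T, x4=F, x5=F, x6=F.)
Total: 6 + 2 = 8.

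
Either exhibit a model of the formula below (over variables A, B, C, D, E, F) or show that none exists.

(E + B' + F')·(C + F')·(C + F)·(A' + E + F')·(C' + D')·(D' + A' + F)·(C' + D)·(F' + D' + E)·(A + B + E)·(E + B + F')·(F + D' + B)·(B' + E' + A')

Branch on C: set C = 1.
The clause (D') is unit, so D = 0.
But (D) is also a unit clause — contradiction.
Undo C and try C = 0.
The clause (F') is unit, so F = 0.
But (F) is also a unit clause — contradiction.
Either choice for C ends in contradiction.

UNSATISFIABLE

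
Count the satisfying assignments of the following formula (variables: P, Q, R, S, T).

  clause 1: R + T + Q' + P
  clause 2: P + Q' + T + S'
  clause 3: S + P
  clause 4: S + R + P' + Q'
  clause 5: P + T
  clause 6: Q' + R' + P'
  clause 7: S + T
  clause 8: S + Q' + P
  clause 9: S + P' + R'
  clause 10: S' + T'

There are 2^5 = 32 truth assignments over (P, Q, R, S, T).
Split on T. With T = 1, the clauses containing T are satisfied and T' drops from the rest; 1 of the 2^4 = 16 assignments to the other variables satisfy what remains.
With T = 0, by the same count on the reduced clause set, 3 assignments work.
Total: 1 + 3 = 4.

4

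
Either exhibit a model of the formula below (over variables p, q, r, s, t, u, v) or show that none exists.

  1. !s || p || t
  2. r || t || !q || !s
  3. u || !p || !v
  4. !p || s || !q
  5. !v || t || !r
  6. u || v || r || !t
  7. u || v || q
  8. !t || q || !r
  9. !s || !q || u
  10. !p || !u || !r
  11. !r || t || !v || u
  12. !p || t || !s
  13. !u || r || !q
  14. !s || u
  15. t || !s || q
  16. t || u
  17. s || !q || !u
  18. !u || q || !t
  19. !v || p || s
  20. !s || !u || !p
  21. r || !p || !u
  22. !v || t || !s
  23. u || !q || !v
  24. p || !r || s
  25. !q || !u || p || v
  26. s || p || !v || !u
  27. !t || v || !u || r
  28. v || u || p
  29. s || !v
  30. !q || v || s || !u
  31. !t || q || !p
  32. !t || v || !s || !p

p: false, q: true, r: true, s: true, t: true, u: true, v: true

Case s = true:
Unit clause (u) forces u = true.
Unit clause (!p) forces p = false.
Unit clause (t) forces t = true.
Unit clause (q) forces q = true.
Unit clause (r) forces r = true.
Unit clause (v) forces v = true.
This assignment satisfies each clause.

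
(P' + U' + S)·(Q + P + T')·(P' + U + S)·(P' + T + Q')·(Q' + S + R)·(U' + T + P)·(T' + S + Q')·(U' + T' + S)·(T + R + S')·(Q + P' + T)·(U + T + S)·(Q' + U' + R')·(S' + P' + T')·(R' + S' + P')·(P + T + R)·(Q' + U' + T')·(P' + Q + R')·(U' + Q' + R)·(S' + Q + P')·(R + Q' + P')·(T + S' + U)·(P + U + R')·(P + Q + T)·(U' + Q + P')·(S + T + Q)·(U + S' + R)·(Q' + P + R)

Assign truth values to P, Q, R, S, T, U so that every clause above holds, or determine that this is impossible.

Try P = 0.
Try Q = 1.
The clause (R) is unit, so R = 1.
The clause (U') is unit, so U = 0.
But (U) is also a unit clause — contradiction.
So Q must be the other value — set Q = 0.
The clause (T') is unit, so T = 0.
But (T) is also a unit clause — contradiction.
Both values of Q lead to a conflict.
So P must be the other value — set P = 1.
Try U = 0.
The clause (S) is unit, so S = 1.
The clause (T') is unit, so T = 0.
But (T) is also a unit clause — contradiction.
So U must be the other value — set U = 1.
The clause (S) is unit, so S = 1.
The clause (T') is unit, so T = 0.
The clause (Q') is unit, so Q = 0.
But (Q) is also a unit clause — contradiction.
Both values of U lead to a conflict.
Both values of P lead to a conflict.

UNSATISFIABLE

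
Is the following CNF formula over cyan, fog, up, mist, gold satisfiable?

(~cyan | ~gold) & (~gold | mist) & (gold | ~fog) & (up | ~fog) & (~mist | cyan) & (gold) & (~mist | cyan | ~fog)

No, unsatisfiable

Unit clause (gold) forces gold = 1.
Unit clause (~cyan) forces cyan = 0.
Unit clause (mist) forces mist = 1.
That conflicts with the unit clause (~mist).
No assignment satisfies every clause.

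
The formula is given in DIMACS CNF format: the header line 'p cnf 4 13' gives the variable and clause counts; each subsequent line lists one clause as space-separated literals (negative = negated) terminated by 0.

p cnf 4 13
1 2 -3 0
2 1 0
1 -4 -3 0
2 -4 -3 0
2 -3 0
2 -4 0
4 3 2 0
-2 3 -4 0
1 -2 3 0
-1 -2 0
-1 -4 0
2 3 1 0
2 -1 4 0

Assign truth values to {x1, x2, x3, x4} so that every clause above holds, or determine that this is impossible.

x1 ↦ False; x2 ↦ True; x3 ↦ True; x4 ↦ False

Try x2 = True.
Unit clause (¬x1) forces x1 = False.
Unit clause (x3) forces x3 = True.
Unit clause (¬x4) forces x4 = False.
All clauses are satisfied.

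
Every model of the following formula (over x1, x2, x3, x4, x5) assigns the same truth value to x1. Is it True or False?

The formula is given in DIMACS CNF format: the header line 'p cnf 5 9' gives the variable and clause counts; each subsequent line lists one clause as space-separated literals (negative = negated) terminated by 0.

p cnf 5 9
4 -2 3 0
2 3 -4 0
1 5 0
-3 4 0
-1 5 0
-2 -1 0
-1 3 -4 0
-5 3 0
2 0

False

Suppose x1 = True.
(x5) alone gives x5 = True.
(¬x2) alone gives x2 = False.
That conflicts with the unit clause (x2).
So every satisfying assignment has x1 = False.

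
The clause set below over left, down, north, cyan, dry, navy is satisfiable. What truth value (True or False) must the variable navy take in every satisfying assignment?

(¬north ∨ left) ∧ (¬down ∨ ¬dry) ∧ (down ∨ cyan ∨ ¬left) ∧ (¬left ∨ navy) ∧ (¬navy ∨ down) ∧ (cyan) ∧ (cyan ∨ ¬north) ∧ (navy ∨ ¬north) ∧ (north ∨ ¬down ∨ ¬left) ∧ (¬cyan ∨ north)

True

Suppose navy = False.
From the singleton clause (¬left), left = False.
From the singleton clause (¬north), north = False.
From the singleton clause (cyan), cyan = True.
But (¬cyan) is also a unit clause — contradiction.
So every satisfying assignment has navy = True.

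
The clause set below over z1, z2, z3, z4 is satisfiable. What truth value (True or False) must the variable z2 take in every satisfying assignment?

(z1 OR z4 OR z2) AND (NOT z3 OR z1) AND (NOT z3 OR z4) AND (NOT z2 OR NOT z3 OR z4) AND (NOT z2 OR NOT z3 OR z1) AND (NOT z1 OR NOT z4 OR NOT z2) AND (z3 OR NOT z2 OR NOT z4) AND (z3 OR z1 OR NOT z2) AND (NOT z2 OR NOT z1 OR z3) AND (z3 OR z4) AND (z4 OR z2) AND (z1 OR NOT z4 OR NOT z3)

Suppose z2 = true.
Try z3 = false.
Unit clause (NOT z4) forces z4 = false.
That conflicts with the unit clause (z4).
Backtrack on z3: now try z3 = true.
Unit clause (z1) forces z1 = true.
Unit clause (z4) forces z4 = true.
That conflicts with the unit clause (NOT z4).
Neither z3 = true nor z3 = false works.
So every satisfying assignment has z2 = False.

False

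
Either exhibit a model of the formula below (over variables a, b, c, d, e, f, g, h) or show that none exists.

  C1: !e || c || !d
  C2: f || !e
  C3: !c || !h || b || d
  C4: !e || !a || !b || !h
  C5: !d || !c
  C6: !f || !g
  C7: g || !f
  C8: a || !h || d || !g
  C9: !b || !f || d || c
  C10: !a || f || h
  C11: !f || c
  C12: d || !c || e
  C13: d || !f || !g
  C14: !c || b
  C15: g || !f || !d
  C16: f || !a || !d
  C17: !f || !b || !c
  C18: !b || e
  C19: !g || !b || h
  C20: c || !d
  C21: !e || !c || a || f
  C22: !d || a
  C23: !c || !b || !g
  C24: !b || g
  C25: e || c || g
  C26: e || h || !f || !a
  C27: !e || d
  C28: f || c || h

Try f = false.
Unit clause (!e) forces e = false.
Unit clause (!b) forces b = false.
Unit clause (!c) forces c = false.
Unit clause (!d) forces d = false.
Unit clause (g) forces g = true.
Unit clause (h) forces h = true.
Unit clause (a) forces a = true.
Every clause now holds.

a=true, b=false, c=false, d=false, e=false, f=false, g=true, h=true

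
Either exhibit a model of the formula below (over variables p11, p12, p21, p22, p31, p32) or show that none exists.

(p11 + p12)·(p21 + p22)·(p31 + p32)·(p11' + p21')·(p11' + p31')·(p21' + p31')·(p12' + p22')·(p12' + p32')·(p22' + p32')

UNSATISFIABLE

Suppose p11 = 1.
(p21') alone gives p21 = 0.
(p22) alone gives p22 = 1.
(p31') alone gives p31 = 0.
(p32) alone gives p32 = 1.
But (p32') is also a unit clause — contradiction.
That branch fails; take p11 = 0 instead.
(p12) alone gives p12 = 1.
(p22') alone gives p22 = 0.
(p21) alone gives p21 = 1.
(p31') alone gives p31 = 0.
(p32) alone gives p32 = 1.
But (p32') is also a unit clause — contradiction.
Both values of p11 lead to a conflict.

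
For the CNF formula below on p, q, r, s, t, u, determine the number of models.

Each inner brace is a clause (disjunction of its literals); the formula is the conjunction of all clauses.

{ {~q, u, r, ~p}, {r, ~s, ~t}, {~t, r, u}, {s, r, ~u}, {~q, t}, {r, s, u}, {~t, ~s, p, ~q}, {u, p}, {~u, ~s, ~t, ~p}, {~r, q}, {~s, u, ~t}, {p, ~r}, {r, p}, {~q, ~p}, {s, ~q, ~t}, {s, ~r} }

2

There are 2^6 = 64 truth assignments over (p, q, r, s, t, u).
Split on p. With p = 1, the clauses containing p are satisfied and ~p drops from the rest; 2 of the 2^5 = 32 assignments to the other variables satisfy what remains.
With p = 0, by the same count on the reduced clause set, 0 assignments work.
(One model: p=T, q=F, r=F, s=T, t=F, u=F.)
Total: 2 + 0 = 2.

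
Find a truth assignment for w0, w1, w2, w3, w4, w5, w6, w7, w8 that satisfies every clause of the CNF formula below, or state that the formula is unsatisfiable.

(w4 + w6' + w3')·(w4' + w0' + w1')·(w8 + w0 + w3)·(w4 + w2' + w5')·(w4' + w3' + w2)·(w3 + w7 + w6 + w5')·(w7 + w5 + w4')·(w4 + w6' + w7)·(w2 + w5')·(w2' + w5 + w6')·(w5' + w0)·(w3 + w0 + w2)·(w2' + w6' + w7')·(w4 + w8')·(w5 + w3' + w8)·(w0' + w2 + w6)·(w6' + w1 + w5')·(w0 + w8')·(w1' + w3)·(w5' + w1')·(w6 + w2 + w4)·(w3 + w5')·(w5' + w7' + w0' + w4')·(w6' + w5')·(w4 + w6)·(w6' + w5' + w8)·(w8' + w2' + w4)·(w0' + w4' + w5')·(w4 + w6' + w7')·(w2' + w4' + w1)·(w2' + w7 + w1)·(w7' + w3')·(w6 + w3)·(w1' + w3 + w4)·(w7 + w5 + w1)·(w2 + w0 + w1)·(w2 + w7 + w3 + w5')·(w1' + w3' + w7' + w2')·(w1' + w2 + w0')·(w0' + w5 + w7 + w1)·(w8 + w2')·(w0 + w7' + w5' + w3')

w0: 1,  w1: 0,  w2: 0,  w3: 0,  w4: 1,  w5: 0,  w6: 1,  w7: 1,  w8: 1

Suppose w2 = 0.
The clause (w5') is unit, so w5 = 0.
Suppose w4 = 1.
The clause (w3') is unit, so w3 = 0.
The clause (w7) is unit, so w7 = 1.
The clause (w0) is unit, so w0 = 1.
The clause (w1') is unit, so w1 = 0.
The clause (w6) is unit, so w6 = 1.
All clauses hold; w8 can take either value.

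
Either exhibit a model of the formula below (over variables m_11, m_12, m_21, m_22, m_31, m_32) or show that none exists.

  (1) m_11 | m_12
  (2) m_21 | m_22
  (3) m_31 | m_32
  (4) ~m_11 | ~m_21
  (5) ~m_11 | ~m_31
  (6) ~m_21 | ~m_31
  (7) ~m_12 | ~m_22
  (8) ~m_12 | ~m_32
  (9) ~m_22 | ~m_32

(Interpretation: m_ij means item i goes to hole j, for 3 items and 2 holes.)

Suppose m_11 = 1.
Unit clause (~m_21) forces m_21 = 0.
Unit clause (m_22) forces m_22 = 1.
Unit clause (~m_31) forces m_31 = 0.
Unit clause (m_32) forces m_32 = 1.
Now (~m_32) is unsatisfied and unit — conflict.
That branch fails; take m_11 = 0 instead.
Unit clause (m_12) forces m_12 = 1.
Unit clause (~m_22) forces m_22 = 0.
Unit clause (m_21) forces m_21 = 1.
Unit clause (~m_31) forces m_31 = 0.
Unit clause (m_32) forces m_32 = 1.
Now (~m_32) is unsatisfied and unit — conflict.
Neither m_11 = 1 nor m_11 = 0 works.

UNSATISFIABLE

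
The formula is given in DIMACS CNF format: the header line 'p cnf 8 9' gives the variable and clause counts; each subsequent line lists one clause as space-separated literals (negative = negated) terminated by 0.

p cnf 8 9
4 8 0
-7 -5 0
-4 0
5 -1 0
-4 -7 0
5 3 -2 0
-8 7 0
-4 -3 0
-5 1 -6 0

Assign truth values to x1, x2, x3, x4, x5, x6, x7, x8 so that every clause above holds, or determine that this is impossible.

From the singleton clause (¬x4), x4 = False.
From the singleton clause (x8), x8 = True.
From the singleton clause (x7), x7 = True.
From the singleton clause (¬x5), x5 = False.
From the singleton clause (¬x1), x1 = False.
Suppose x3 = False.
From the singleton clause (¬x2), x2 = False.
No clause remains; x6 is free.

x1=False, x2=False, x3=False, x4=False, x5=False, x6=True, x7=True, x8=True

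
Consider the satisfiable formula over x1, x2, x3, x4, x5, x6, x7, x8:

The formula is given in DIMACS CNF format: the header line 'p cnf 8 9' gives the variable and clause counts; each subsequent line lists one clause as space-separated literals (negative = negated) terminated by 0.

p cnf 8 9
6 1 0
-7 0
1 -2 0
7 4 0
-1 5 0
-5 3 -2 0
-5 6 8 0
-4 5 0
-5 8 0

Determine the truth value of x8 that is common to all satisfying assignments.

True

Suppose x8 = False.
(¬x7) alone gives x7 = False.
(x4) alone gives x4 = True.
(x5) alone gives x5 = True.
That conflicts with the unit clause (¬x5).
So every satisfying assignment has x8 = True.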